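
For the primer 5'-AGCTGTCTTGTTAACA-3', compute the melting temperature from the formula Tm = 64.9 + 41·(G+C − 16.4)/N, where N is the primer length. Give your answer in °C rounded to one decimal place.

Base counts: A=4, T=6, G=3, C=3; G+C = 6, N = 16.
Tm = 64.9 + 41·(6 − 16.4)/16 = 64.9 + -426.40/16 = 38.3°C.

38.3°C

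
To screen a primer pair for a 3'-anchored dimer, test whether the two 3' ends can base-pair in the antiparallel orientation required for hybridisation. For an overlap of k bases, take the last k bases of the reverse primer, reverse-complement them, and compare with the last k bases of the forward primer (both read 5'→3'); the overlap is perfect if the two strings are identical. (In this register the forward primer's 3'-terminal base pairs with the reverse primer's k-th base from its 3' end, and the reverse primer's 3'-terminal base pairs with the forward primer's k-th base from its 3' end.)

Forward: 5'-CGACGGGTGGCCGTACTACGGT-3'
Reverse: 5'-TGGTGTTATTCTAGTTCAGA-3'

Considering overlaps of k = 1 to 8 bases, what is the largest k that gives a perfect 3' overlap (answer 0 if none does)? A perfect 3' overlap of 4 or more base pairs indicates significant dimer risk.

Last 8 bases (5'→3') — forward …ACTACGGT, reverse …AGTTCAGA.
Reverse complement of the reverse primer's last 8 bases: TCTGAACT; its first k bases are the reverse complement of the reverse primer's last k bases, so a perfect k-base overlap needs the forward primer's last k bases to equal them.
Comparing (forward last k vs required): k=1: T vs T ✓; k=2: GT vs TC ✗; k=3: GGT vs TCT ✗; k=4: CGGT vs TCTG ✗; k=5: ACGGT vs TCTGA ✗; k=6: TACGGT vs TCTGAA ✗; k=7: CTACGGT vs TCTGAAC ✗; k=8: ACTACGGT vs TCTGAACT ✗.
Only k = 1 is perfect, so the longest perfect 3' overlap is 1.

Longest perfect overlap: 1 complementary base pair; below the dimer-risk threshold (threshold 4).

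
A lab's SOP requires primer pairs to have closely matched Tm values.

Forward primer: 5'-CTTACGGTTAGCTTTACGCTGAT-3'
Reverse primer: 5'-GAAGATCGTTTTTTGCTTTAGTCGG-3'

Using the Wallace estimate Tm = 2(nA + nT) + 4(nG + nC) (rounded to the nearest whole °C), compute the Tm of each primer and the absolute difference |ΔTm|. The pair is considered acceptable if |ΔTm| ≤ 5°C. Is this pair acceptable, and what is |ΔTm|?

|ΔTm| = 4°C; the pair is acceptable.

Forward: A=4 T=9 G=5 C=5 → Tm = 2·13 + 4·10 = 66°C.
Reverse: A=4 T=11 G=7 C=3 → Tm = 2·15 + 4·10 = 70°C.
|ΔTm| = |66 − 70| = 4°C, ≤ 5°C.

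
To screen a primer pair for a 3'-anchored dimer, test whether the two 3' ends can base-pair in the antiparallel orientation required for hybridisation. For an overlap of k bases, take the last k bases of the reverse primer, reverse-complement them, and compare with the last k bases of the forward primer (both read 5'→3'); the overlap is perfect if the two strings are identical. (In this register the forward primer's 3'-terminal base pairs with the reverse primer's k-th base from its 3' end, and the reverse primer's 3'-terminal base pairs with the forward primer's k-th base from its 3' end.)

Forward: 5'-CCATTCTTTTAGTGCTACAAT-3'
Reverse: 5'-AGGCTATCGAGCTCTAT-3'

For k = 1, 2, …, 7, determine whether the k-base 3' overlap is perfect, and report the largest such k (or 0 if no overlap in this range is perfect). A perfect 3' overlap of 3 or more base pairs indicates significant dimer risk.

Last 7 bases (5'→3') — forward …CTACAAT, reverse …GCTCTAT.
Reverse complement of the reverse primer's last 7 bases: ATAGAGC; its first k bases are the reverse complement of the reverse primer's last k bases, so a perfect k-base overlap needs the forward primer's last k bases to equal them.
Comparing (forward last k vs required): k=1: T vs A ✗; k=2: AT vs AT ✓; k=3: AAT vs ATA ✗; k=4: CAAT vs ATAG ✗; k=5: ACAAT vs ATAGA ✗; k=6: TACAAT vs ATAGAG ✗; k=7: CTACAAT vs ATAGAGC ✗.
Only k = 2 is perfect, so the longest perfect 3' overlap is 2.

Longest perfect overlap: 2 complementary base pairs; below the dimer-risk threshold (threshold 3).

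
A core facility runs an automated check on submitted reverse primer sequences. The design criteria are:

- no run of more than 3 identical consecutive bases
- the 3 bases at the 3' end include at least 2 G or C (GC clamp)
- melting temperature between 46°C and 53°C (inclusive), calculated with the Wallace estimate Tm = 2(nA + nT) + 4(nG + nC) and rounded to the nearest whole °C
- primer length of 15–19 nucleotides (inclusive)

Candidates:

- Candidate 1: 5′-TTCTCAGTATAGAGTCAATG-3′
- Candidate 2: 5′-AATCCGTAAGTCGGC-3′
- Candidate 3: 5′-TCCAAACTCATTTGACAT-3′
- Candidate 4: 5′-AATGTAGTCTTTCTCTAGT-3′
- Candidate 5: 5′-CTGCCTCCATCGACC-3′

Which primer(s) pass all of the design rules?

Candidate 2 and Candidate 5.

Candidate 1 (20 nt, A=6 T=7 G=4 C=3): longest run = 2 ✓; 3' end ATG has 1 G/C, need ≥2 ✗; Tm = 2·13 + 4·7 = 54°C, outside 46–53°C ✗; length 20, outside 15–19 ✗ — fails.
Candidate 2 (15 nt, A=4 T=3 G=4 C=4): longest run = 2 ✓; 3' end GGC has 3 G/C ✓; Tm = 2·7 + 4·8 = 46°C ✓; length 15 ✓ — passes.
Candidate 3 (18 nt, A=6 T=6 G=1 C=5): longest run = 3 ✓; 3' end CAT has 1 G/C, need ≥2 ✗; Tm = 2·12 + 4·6 = 48°C ✓; length 18 ✓ — fails.
Candidate 4 (19 nt, A=4 T=9 G=3 C=3): longest run = 3 ✓; 3' end AGT has 1 G/C, need ≥2 ✗; Tm = 2·13 + 4·6 = 50°C ✓; length 19 ✓ — fails.
Candidate 5 (15 nt, A=2 T=3 G=2 C=8): longest run = 2 ✓; 3' end ACC has 2 G/C ✓; Tm = 2·5 + 4·10 = 50°C ✓; length 15 ✓ — passes.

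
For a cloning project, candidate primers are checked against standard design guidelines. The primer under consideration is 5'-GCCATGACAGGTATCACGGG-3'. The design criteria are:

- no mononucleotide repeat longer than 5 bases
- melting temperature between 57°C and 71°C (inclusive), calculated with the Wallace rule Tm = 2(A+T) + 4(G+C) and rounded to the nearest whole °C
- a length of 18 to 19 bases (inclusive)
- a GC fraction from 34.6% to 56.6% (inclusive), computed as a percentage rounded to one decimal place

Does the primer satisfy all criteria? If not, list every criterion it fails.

Base counts: A=5, T=3, G=7, C=5 (length 20).
homopolymer run: longest run = 3 ✓
Tm: Tm = 2·8 + 4·12 = 64°C ✓
length: length 20, outside 18–19 ✗
GC content: GC 12/20 = 60.0%, outside 34.6–56.6% ✗

Fails: length, GC content.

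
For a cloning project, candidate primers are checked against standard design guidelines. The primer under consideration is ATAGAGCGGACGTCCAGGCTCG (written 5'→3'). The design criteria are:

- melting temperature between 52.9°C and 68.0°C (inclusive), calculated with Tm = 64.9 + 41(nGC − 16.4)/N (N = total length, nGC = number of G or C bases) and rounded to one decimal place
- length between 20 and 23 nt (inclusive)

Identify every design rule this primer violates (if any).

Meets all criteria.

Base counts: A=5, T=3, G=8, C=6 (length 22).
Tm: Tm = 64.9 + 41·(14 − 16.4)/22 = 60.4°C ✓
length: length 22 ✓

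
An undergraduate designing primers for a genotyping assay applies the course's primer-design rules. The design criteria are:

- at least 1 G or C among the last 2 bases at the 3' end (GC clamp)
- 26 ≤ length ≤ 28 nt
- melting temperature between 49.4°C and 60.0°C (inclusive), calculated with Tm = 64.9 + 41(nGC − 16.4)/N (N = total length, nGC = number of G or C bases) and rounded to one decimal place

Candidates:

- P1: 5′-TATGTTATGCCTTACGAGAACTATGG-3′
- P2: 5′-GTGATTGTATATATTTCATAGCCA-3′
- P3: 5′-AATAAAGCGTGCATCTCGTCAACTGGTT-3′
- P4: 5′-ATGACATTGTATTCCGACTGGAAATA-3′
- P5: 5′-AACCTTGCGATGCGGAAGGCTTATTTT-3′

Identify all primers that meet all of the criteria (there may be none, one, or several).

P1 only.

P1 (26 nt, A=7 T=9 G=6 C=4): 3' end GG has 2 G/C ✓; length 26 ✓; Tm = 64.9 + 41·(10 − 16.4)/26 = 54.8°C ✓ — passes.
P2 (24 nt, A=7 T=10 G=4 C=3): 3' end CA has 1 G/C ✓; length 24, outside 26–28 ✗; Tm = 64.9 + 41·(7 − 16.4)/24 = 48.8°C, outside 49.4–60.0°C ✗ — fails.
P3 (28 nt, A=8 T=8 G=6 C=6): 3' end TT has 0 G/C, need ≥1 ✗; length 28 ✓; Tm = 64.9 + 41·(12 − 16.4)/28 = 58.5°C ✓ — fails.
P4 (26 nt, A=9 T=8 G=5 C=4): 3' end TA has 0 G/C, need ≥1 ✗; length 26 ✓; Tm = 64.9 + 41·(9 − 16.4)/26 = 53.2°C ✓ — fails.
P5 (27 nt, A=6 T=9 G=7 C=5): 3' end TT has 0 G/C, need ≥1 ✗; length 27 ✓; Tm = 64.9 + 41·(12 − 16.4)/27 = 58.2°C ✓ — fails.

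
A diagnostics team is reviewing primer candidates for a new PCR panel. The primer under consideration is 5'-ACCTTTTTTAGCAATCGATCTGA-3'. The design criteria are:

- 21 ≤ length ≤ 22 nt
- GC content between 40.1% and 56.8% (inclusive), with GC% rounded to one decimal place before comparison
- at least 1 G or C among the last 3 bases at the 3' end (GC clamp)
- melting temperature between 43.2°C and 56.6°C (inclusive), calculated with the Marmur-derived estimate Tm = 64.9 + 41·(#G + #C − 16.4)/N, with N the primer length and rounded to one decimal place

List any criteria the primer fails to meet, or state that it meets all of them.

Base counts: A=6, T=9, G=3, C=5 (length 23).
length: length 23, outside 21–22 ✗
GC content: GC 8/23 = 34.8%, outside 40.1–56.8% ✗
GC clamp: 3' end TGA has 1 G/C ✓
Tm: Tm = 64.9 + 41·(8 − 16.4)/23 = 49.9°C ✓

Fails: length, GC content.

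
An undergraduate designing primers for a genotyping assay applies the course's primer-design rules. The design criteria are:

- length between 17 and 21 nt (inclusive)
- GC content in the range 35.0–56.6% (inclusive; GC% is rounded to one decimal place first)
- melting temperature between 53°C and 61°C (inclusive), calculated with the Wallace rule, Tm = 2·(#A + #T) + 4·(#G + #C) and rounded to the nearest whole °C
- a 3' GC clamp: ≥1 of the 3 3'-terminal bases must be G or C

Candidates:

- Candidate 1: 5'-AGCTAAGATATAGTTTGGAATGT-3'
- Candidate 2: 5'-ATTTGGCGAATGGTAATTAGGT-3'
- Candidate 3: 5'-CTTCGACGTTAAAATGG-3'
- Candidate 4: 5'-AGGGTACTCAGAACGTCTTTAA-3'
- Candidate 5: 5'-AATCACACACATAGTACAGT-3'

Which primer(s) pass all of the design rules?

Candidate 5 only.

Candidate 1 (23 nt, A=8 T=8 G=6 C=1): length 23, outside 17–21 ✗; GC 7/23 = 30.4%, outside 35.0–56.6% ✗; Tm = 2·16 + 4·7 = 60°C ✓; 3' end TGT has 1 G/C ✓ — fails.
Candidate 2 (22 nt, A=6 T=8 G=7 C=1): length 22, outside 17–21 ✗; GC 8/22 = 36.4% ✓; Tm = 2·14 + 4·8 = 60°C ✓; 3' end GGT has 2 G/C ✓ — fails.
Candidate 3 (17 nt, A=5 T=5 G=4 C=3): length 17 ✓; GC 7/17 = 41.2% ✓; Tm = 2·10 + 4·7 = 48°C, outside 53–61°C ✗; 3' end TGG has 2 G/C ✓ — fails.
Candidate 4 (22 nt, A=7 T=6 G=5 C=4): length 22, outside 17–21 ✗; GC 9/22 = 40.9% ✓; Tm = 2·13 + 4·9 = 62°C, outside 53–61°C ✗; 3' end TAA has 0 G/C, need ≥1 ✗ — fails.
Candidate 5 (20 nt, A=9 T=4 G=2 C=5): length 20 ✓; GC 7/20 = 35.0% ✓; Tm = 2·13 + 4·7 = 54°C ✓; 3' end AGT has 1 G/C ✓ — passes.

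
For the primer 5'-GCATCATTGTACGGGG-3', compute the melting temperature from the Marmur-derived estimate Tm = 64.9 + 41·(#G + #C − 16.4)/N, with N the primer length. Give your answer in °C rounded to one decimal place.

Base counts: A=3, T=4, G=6, C=3; G+C = 9, N = 16.
Tm = 64.9 + 41·(9 − 16.4)/16 = 64.9 + -303.40/16 = 45.9°C.

45.9°C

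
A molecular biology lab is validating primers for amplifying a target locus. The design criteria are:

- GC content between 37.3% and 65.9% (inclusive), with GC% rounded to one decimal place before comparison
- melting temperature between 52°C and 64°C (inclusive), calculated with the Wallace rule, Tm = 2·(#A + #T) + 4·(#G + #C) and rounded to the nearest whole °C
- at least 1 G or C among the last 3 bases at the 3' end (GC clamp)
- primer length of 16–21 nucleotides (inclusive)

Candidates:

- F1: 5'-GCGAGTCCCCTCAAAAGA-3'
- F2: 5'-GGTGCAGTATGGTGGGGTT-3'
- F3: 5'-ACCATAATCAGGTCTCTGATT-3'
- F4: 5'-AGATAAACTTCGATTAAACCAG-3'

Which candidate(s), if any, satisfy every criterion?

F1 and F2.

F1 (18 nt, A=6 T=2 G=4 C=6): GC 10/18 = 55.6% ✓; Tm = 2·8 + 4·10 = 56°C ✓; 3' end AGA has 1 G/C ✓; length 18 ✓ — passes.
F2 (19 nt, A=2 T=6 G=10 C=1): GC 11/19 = 57.9% ✓; Tm = 2·8 + 4·11 = 60°C ✓; 3' end GTT has 1 G/C ✓; length 19 ✓ — passes.
F3 (21 nt, A=6 T=7 G=3 C=5): GC 8/21 = 38.1% ✓; Tm = 2·13 + 4·8 = 58°C ✓; 3' end ATT has 0 G/C, need ≥1 ✗; length 21 ✓ — fails.
F4 (22 nt, A=10 T=5 G=3 C=4): GC 7/22 = 31.8%, outside 37.3–65.9% ✗; Tm = 2·15 + 4·7 = 58°C ✓; 3' end CAG has 2 G/C ✓; length 22, outside 16–21 ✗ — fails.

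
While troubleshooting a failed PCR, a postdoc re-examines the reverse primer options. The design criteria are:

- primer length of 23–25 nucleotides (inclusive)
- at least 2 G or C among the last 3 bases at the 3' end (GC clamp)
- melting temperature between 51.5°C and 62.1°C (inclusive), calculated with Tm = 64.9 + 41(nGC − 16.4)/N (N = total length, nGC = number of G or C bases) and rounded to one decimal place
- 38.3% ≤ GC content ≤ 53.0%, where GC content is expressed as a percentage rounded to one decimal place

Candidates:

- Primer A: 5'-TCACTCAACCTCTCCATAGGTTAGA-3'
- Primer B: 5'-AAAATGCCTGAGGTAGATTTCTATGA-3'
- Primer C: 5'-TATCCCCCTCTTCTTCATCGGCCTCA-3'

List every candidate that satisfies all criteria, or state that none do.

Primer A (25 nt, A=7 T=7 G=3 C=8): length 25 ✓; 3' end AGA has 1 G/C, need ≥2 ✗; Tm = 64.9 + 41·(11 − 16.4)/25 = 56.0°C ✓; GC 11/25 = 44.0% ✓ — fails.
Primer B (26 nt, A=9 T=8 G=6 C=3): length 26, outside 23–25 ✗; 3' end TGA has 1 G/C, need ≥2 ✗; Tm = 64.9 + 41·(9 − 16.4)/26 = 53.2°C ✓; GC 9/26 = 34.6%, outside 38.3–53.0% ✗ — fails.
Primer C (26 nt, A=3 T=9 G=2 C=12): length 26, outside 23–25 ✗; 3' end TCA has 1 G/C, need ≥2 ✗; Tm = 64.9 + 41·(14 − 16.4)/26 = 61.1°C ✓; GC 14/26 = 53.8%, outside 38.3–53.0% ✗ — fails.

None of the candidates satisfy all criteria.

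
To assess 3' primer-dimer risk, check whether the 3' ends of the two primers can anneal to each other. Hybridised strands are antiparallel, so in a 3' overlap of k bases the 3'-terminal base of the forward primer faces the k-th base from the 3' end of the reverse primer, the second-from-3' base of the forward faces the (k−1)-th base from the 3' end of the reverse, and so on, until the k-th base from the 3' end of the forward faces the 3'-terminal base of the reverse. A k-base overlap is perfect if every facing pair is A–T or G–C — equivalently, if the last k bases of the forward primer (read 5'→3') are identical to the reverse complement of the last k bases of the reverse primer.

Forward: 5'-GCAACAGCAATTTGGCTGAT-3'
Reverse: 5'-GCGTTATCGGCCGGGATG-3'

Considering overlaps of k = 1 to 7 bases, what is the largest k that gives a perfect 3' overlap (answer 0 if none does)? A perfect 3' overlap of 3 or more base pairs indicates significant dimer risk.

Last 7 bases (5'→3') — forward …GGCTGAT, reverse …CGGGATG.
Reverse complement of the reverse primer's last 7 bases: CATCCCG; its first k bases are the reverse complement of the reverse primer's last k bases, so a perfect k-base overlap needs the forward primer's last k bases to equal them.
Comparing (forward last k vs required): k=1: T vs C ✗; k=2: AT vs CA ✗; k=3: GAT vs CAT ✗; k=4: TGAT vs CATC ✗; k=5: CTGAT vs CATCC ✗; k=6: GCTGAT vs CATCCC ✗; k=7: GGCTGAT vs CATCCCG ✗.
No overlap length from 1 to 7 is perfect, so the longest perfect 3' overlap is 0.

Longest perfect overlap: 0 complementary base pairs; below the dimer-risk threshold (threshold 3).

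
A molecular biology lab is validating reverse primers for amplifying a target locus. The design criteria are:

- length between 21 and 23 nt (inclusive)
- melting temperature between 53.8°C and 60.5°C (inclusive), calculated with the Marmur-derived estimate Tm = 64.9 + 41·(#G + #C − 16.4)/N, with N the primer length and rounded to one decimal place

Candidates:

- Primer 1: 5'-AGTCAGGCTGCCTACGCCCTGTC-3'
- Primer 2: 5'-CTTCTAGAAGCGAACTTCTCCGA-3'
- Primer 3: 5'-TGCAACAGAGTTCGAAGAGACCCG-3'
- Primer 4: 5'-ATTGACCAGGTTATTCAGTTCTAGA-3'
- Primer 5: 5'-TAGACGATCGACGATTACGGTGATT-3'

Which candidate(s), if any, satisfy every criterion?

Primer 1 (23 nt, A=3 T=5 G=6 C=9): length 23 ✓; Tm = 64.9 + 41·(15 − 16.4)/23 = 62.4°C, outside 53.8–60.5°C ✗ — fails.
Primer 2 (23 nt, A=6 T=6 G=4 C=7): length 23 ✓; Tm = 64.9 + 41·(11 − 16.4)/23 = 55.3°C ✓ — passes.
Primer 3 (24 nt, A=8 T=3 G=7 C=6): length 24, outside 21–23 ✗; Tm = 64.9 + 41·(13 − 16.4)/24 = 59.1°C ✓ — fails.
Primer 4 (25 nt, A=7 T=9 G=5 C=4): length 25, outside 21–23 ✗; Tm = 64.9 + 41·(9 − 16.4)/25 = 52.8°C, outside 53.8–60.5°C ✗ — fails.
Primer 5 (25 nt, A=7 T=7 G=7 C=4): length 25, outside 21–23 ✗; Tm = 64.9 + 41·(11 − 16.4)/25 = 56.0°C ✓ — fails.

Primer 2 only.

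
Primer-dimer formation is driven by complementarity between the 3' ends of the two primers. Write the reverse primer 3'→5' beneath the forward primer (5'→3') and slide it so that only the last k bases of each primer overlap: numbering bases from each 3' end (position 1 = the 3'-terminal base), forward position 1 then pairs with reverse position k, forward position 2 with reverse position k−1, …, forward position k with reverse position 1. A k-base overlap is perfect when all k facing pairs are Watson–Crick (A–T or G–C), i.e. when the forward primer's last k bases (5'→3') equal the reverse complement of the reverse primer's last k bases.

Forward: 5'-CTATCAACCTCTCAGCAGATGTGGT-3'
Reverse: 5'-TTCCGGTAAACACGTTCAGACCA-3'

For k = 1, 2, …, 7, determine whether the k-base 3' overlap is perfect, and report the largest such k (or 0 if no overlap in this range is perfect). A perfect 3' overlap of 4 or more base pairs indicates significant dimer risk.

Longest perfect overlap: 4 complementary base pairs; significant dimer risk (threshold 4).

Last 7 bases (5'→3') — forward …ATGTGGT, reverse …CAGACCA.
Reverse complement of the reverse primer's last 7 bases: TGGTCTG; its first k bases are the reverse complement of the reverse primer's last k bases, so a perfect k-base overlap needs the forward primer's last k bases to equal them.
Comparing (forward last k vs required): k=1: T vs T ✓; k=2: GT vs TG ✗; k=3: GGT vs TGG ✗; k=4: TGGT vs TGGT ✓; k=5: GTGGT vs TGGTC ✗; k=6: TGTGGT vs TGGTCT ✗; k=7: ATGTGGT vs TGGTCTG ✗.
Perfect overlaps at k = 1, 4; the largest is 4.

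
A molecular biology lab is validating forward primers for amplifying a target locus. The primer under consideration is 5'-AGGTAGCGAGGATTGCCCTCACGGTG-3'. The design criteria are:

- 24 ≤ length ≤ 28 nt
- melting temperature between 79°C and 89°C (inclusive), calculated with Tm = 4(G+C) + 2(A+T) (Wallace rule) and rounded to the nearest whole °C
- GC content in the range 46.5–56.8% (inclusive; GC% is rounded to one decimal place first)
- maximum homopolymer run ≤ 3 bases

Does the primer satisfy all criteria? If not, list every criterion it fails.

Base counts: A=5, T=5, G=10, C=6 (length 26).
length: length 26 ✓
Tm: Tm = 2·10 + 4·16 = 84°C ✓
GC content: GC 16/26 = 61.5%, outside 46.5–56.8% ✗
homopolymer run: longest run = 3 ✓

Fails: GC content.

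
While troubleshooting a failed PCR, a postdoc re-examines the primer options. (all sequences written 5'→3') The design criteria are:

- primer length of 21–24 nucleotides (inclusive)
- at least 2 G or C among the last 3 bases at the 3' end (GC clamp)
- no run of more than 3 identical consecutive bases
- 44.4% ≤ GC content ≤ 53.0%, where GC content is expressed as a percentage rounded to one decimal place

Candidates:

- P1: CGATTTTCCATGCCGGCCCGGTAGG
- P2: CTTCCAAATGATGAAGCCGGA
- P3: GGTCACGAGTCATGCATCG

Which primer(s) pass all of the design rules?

P1 (25 nt, A=3 T=6 G=8 C=8): length 25, outside 21–24 ✗; 3' end AGG has 2 G/C ✓; longest run = 4, exceeds 3 ✗; GC 16/25 = 64.0%, outside 44.4–53.0% ✗ — fails.
P2 (21 nt, A=7 T=4 G=5 C=5): length 21 ✓; 3' end GGA has 2 G/C ✓; longest run = 3 ✓; GC 10/21 = 47.6% ✓ — passes.
P3 (19 nt, A=4 T=4 G=6 C=5): length 19, outside 21–24 ✗; 3' end TCG has 2 G/C ✓; longest run = 2 ✓; GC 11/19 = 57.9%, outside 44.4–53.0% ✗ — fails.

P2 only.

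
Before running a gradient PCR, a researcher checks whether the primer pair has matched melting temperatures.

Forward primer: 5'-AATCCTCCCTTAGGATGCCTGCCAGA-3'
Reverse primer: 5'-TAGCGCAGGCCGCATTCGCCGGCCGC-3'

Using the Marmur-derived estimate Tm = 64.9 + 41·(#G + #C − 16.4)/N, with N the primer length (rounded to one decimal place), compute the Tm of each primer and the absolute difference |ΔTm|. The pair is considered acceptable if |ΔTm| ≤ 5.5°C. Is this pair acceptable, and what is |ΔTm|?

Forward: G+C = 14, N = 26 → Tm = 64.9 + 41·(14 − 16.4)/26 = 61.1°C.
Reverse: G+C = 20, N = 26 → Tm = 64.9 + 41·(20 − 16.4)/26 = 70.6°C.
|ΔTm| = |61.1 − 70.6| = 9.5°C, > 5.5°C.

|ΔTm| = 9.5°C; the pair is not acceptable.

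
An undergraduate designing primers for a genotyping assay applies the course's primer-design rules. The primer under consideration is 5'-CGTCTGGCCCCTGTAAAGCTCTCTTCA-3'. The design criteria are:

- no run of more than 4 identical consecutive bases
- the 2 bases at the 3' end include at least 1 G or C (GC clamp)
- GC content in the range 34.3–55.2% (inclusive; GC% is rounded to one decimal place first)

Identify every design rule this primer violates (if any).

Base counts: A=4, T=8, G=5, C=10 (length 27).
homopolymer run: longest run = 4 ✓
GC clamp: 3' end CA has 1 G/C ✓
GC content: GC 15/27 = 55.6%, outside 34.3–55.2% ✗

Fails: GC content.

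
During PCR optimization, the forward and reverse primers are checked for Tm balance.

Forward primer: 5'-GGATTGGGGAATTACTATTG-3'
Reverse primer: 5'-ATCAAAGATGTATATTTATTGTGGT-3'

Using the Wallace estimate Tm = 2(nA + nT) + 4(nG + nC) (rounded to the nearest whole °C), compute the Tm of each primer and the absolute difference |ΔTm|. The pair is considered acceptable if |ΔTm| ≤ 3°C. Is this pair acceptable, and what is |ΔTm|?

Forward: A=5 T=7 G=7 C=1 → Tm = 2·12 + 4·8 = 56°C.
Reverse: A=8 T=11 G=5 C=1 → Tm = 2·19 + 4·6 = 62°C.
|ΔTm| = |56 − 62| = 6°C, > 3°C.

|ΔTm| = 6°C; the pair is not acceptable.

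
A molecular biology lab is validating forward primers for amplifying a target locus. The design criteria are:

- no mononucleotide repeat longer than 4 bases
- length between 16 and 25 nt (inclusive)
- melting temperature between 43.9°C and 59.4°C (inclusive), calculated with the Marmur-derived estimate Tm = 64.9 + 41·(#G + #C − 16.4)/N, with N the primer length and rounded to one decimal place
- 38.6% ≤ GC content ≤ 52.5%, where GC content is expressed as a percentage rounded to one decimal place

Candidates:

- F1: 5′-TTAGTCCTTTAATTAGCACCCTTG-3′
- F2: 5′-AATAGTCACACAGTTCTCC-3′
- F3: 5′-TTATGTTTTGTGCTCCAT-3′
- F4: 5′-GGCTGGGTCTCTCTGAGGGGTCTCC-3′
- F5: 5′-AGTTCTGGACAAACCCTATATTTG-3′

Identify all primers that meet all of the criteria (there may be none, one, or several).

F2 only.

F1 (24 nt, A=5 T=10 G=3 C=6): longest run = 3 ✓; length 24 ✓; Tm = 64.9 + 41·(9 − 16.4)/24 = 52.3°C ✓; GC 9/24 = 37.5%, outside 38.6–52.5% ✗ — fails.
F2 (19 nt, A=6 T=5 G=2 C=6): longest run = 2 ✓; length 19 ✓; Tm = 64.9 + 41·(8 − 16.4)/19 = 46.8°C ✓; GC 8/19 = 42.1% ✓ — passes.
F3 (18 nt, A=2 T=10 G=3 C=3): longest run = 4 ✓; length 18 ✓; Tm = 64.9 + 41·(6 − 16.4)/18 = 41.2°C, outside 43.9–59.4°C ✗; GC 6/18 = 33.3%, outside 38.6–52.5% ✗ — fails.
F4 (25 nt, A=1 T=7 G=10 C=7): longest run = 4 ✓; length 25 ✓; Tm = 64.9 + 41·(17 − 16.4)/25 = 65.9°C, outside 43.9–59.4°C ✗; GC 17/25 = 68.0%, outside 38.6–52.5% ✗ — fails.
F5 (24 nt, A=7 T=8 G=4 C=5): longest run = 3 ✓; length 24 ✓; Tm = 64.9 + 41·(9 − 16.4)/24 = 52.3°C ✓; GC 9/24 = 37.5%, outside 38.6–52.5% ✗ — fails.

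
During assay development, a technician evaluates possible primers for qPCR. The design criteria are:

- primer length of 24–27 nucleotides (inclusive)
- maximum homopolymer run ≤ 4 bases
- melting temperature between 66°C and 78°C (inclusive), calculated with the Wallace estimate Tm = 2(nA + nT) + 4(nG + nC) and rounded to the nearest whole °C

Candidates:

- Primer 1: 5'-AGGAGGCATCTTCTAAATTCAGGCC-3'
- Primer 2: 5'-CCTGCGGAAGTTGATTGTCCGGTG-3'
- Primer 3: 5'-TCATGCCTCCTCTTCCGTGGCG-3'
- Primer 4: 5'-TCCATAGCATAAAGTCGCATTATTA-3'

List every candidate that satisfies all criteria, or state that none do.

Primer 1 (25 nt, A=7 T=6 G=6 C=6): length 25 ✓; longest run = 3 ✓; Tm = 2·13 + 4·12 = 74°C ✓ — passes.
Primer 2 (24 nt, A=3 T=7 G=9 C=5): length 24 ✓; longest run = 2 ✓; Tm = 2·10 + 4·14 = 76°C ✓ — passes.
Primer 3 (22 nt, A=1 T=7 G=5 C=9): length 22, outside 24–27 ✗; longest run = 2 ✓; Tm = 2·8 + 4·14 = 72°C ✓ — fails.
Primer 4 (25 nt, A=9 T=8 G=3 C=5): length 25 ✓; longest run = 3 ✓; Tm = 2·17 + 4·8 = 66°C ✓ — passes.

Primer 1, Primer 2 and Primer 4.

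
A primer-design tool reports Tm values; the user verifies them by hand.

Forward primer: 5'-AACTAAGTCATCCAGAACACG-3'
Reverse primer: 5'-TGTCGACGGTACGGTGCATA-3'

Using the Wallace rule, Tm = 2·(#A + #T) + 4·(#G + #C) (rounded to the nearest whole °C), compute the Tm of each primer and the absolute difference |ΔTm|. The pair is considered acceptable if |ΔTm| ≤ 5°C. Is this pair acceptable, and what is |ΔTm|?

|ΔTm| = 2°C; the pair is acceptable.

Forward: A=9 T=3 G=3 C=6 → Tm = 2·12 + 4·9 = 60°C.
Reverse: A=4 T=5 G=7 C=4 → Tm = 2·9 + 4·11 = 62°C.
|ΔTm| = |60 − 62| = 2°C, ≤ 5°C.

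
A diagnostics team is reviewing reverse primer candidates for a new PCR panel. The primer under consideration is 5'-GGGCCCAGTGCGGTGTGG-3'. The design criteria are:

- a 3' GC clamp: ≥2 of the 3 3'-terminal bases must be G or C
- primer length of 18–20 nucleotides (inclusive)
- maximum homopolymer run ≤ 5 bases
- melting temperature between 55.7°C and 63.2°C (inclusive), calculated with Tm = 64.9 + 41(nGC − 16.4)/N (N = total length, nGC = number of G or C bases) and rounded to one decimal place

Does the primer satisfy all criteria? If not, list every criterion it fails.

Base counts: A=1, T=3, G=10, C=4 (length 18).
GC clamp: 3' end TGG has 2 G/C ✓
length: length 18 ✓
homopolymer run: longest run = 3 ✓
Tm: Tm = 64.9 + 41·(14 − 16.4)/18 = 59.4°C ✓

Meets all criteria.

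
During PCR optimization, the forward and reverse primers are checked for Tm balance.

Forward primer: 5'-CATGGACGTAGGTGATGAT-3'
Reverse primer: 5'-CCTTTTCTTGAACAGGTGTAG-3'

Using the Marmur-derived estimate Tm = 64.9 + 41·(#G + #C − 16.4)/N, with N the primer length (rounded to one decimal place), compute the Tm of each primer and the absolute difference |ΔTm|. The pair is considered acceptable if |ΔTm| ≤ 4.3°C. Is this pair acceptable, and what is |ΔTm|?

Forward: G+C = 9, N = 19 → Tm = 64.9 + 41·(9 − 16.4)/19 = 48.9°C.
Reverse: G+C = 9, N = 21 → Tm = 64.9 + 41·(9 − 16.4)/21 = 50.5°C.
|ΔTm| = |48.9 − 50.5| = 1.6°C, ≤ 4.3°C.

|ΔTm| = 1.6°C; the pair is acceptable.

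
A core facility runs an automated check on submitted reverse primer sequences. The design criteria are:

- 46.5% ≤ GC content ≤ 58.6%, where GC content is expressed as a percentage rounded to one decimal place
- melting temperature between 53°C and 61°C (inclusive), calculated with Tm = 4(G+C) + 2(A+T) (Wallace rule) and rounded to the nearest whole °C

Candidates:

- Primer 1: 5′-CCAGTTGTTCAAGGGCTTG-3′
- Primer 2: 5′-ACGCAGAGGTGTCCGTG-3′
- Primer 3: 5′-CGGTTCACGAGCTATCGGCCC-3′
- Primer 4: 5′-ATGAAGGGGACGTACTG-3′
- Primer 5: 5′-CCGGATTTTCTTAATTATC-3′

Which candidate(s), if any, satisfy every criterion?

Primer 1 only.

Primer 1 (19 nt, A=3 T=6 G=6 C=4): GC 10/19 = 52.6% ✓; Tm = 2·9 + 4·10 = 58°C ✓ — passes.
Primer 2 (17 nt, A=3 T=3 G=7 C=4): GC 11/17 = 64.7%, outside 46.5–58.6% ✗; Tm = 2·6 + 4·11 = 56°C ✓ — fails.
Primer 3 (21 nt, A=3 T=4 G=6 C=8): GC 14/21 = 66.7%, outside 46.5–58.6% ✗; Tm = 2·7 + 4·14 = 70°C, outside 53–61°C ✗ — fails.
Primer 4 (17 nt, A=5 T=3 G=7 C=2): GC 9/17 = 52.9% ✓; Tm = 2·8 + 4·9 = 52°C, outside 53–61°C ✗ — fails.
Primer 5 (19 nt, A=4 T=9 G=2 C=4): GC 6/19 = 31.6%, outside 46.5–58.6% ✗; Tm = 2·13 + 4·6 = 50°C, outside 53–61°C ✗ — fails.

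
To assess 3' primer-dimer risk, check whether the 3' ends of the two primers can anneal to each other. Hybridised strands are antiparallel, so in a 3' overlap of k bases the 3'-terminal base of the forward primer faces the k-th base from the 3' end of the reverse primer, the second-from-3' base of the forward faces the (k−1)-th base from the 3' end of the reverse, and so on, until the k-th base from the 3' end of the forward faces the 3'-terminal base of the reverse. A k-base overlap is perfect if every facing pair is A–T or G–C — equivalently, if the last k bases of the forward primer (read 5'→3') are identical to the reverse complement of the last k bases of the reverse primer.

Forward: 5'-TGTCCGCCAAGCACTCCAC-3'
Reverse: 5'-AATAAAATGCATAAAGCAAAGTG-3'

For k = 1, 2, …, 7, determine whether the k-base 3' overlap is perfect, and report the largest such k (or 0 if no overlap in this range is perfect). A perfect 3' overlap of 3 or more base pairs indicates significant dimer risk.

Longest perfect overlap: 3 complementary base pairs; significant dimer risk (threshold 3).

Last 7 bases (5'→3') — forward …ACTCCAC, reverse …CAAAGTG.
Reverse complement of the reverse primer's last 7 bases: CACTTTG; its first k bases are the reverse complement of the reverse primer's last k bases, so a perfect k-base overlap needs the forward primer's last k bases to equal them.
Comparing (forward last k vs required): k=1: C vs C ✓; k=2: AC vs CA ✗; k=3: CAC vs CAC ✓; k=4: CCAC vs CACT ✗; k=5: TCCAC vs CACTT ✗; k=6: CTCCAC vs CACTTT ✗; k=7: ACTCCAC vs CACTTTG ✗.
Perfect overlaps at k = 1, 3; the largest is 3.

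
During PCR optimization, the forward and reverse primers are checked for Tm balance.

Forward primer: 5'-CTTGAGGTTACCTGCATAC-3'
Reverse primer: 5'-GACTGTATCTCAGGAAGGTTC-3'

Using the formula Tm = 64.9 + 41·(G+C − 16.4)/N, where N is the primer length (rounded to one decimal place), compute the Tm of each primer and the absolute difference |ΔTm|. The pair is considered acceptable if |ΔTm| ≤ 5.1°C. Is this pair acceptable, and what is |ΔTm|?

Forward: G+C = 9, N = 19 → Tm = 64.9 + 41·(9 − 16.4)/19 = 48.9°C.
Reverse: G+C = 10, N = 21 → Tm = 64.9 + 41·(10 − 16.4)/21 = 52.4°C.
|ΔTm| = |48.9 − 52.4| = 3.5°C, ≤ 5.1°C.

|ΔTm| = 3.5°C; the pair is acceptable.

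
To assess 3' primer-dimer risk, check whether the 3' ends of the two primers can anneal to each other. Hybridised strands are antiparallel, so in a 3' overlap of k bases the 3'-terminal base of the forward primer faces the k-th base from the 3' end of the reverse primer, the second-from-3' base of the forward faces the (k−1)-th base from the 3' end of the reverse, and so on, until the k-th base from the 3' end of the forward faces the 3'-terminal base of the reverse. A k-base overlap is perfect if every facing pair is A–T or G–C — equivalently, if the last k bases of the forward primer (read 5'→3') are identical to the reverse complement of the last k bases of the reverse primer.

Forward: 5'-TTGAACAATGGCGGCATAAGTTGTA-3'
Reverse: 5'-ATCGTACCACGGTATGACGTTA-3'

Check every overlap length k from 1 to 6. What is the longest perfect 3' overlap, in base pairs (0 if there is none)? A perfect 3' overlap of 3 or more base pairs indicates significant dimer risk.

Longest perfect overlap: 2 complementary base pairs; below the dimer-risk threshold (threshold 3).

Last 6 bases (5'→3') — forward …GTTGTA, reverse …ACGTTA.
Reverse complement of the reverse primer's last 6 bases: TAACGT; its first k bases are the reverse complement of the reverse primer's last k bases, so a perfect k-base overlap needs the forward primer's last k bases to equal them.
Comparing (forward last k vs required): k=1: A vs T ✗; k=2: TA vs TA ✓; k=3: GTA vs TAA ✗; k=4: TGTA vs TAAC ✗; k=5: TTGTA vs TAACG ✗; k=6: GTTGTA vs TAACGT ✗.
Only k = 2 is perfect, so the longest perfect 3' overlap is 2.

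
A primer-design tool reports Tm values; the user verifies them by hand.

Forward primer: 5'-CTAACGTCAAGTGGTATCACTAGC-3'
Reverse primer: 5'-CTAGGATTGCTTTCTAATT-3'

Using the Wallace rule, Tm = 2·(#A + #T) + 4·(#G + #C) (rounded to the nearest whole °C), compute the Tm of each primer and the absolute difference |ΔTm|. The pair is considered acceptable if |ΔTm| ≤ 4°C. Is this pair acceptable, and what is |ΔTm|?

Forward: A=7 T=6 G=5 C=6 → Tm = 2·13 + 4·11 = 70°C.
Reverse: A=4 T=9 G=3 C=3 → Tm = 2·13 + 4·6 = 50°C.
|ΔTm| = |70 − 50| = 20°C, > 4°C.

|ΔTm| = 20°C; the pair is not acceptable.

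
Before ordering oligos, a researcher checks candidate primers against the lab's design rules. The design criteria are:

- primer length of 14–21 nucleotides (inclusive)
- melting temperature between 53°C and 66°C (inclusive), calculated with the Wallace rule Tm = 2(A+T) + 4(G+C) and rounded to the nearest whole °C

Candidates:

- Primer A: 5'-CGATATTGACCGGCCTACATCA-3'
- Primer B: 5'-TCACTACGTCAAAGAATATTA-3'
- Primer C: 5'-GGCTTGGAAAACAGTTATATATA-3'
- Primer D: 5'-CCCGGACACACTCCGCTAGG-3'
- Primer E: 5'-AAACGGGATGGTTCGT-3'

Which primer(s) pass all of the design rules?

Primer A (22 nt, A=6 T=5 G=4 C=7): length 22, outside 14–21 ✗; Tm = 2·11 + 4·11 = 66°C ✓ — fails.
Primer B (21 nt, A=9 T=6 G=2 C=4): length 21 ✓; Tm = 2·15 + 4·6 = 54°C ✓ — passes.
Primer C (23 nt, A=9 T=7 G=5 C=2): length 23, outside 14–21 ✗; Tm = 2·16 + 4·7 = 60°C ✓ — fails.
Primer D (20 nt, A=4 T=2 G=5 C=9): length 20 ✓; Tm = 2·6 + 4·14 = 68°C, outside 53–66°C ✗ — fails.
Primer E (16 nt, A=4 T=4 G=6 C=2): length 16 ✓; Tm = 2·8 + 4·8 = 48°C, outside 53–66°C ✗ — fails.

Primer B only.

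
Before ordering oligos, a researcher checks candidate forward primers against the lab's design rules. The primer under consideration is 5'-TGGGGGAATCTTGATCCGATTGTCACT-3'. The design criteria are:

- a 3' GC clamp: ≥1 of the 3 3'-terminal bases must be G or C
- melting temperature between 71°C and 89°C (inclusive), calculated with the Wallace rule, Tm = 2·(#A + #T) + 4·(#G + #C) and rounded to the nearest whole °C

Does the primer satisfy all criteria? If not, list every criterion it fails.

Meets all criteria.

Base counts: A=5, T=9, G=8, C=5 (length 27).
GC clamp: 3' end ACT has 1 G/C ✓
Tm: Tm = 2·14 + 4·13 = 80°C ✓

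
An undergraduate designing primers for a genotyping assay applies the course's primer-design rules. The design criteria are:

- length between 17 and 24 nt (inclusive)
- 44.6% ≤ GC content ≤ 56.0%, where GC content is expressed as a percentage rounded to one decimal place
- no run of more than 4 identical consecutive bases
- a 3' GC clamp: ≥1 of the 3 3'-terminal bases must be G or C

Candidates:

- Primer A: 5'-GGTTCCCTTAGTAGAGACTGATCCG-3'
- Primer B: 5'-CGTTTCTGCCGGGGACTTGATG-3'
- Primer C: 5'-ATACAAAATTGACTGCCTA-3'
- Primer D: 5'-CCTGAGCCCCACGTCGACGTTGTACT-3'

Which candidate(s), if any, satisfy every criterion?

None of the candidates satisfy all criteria.

Primer A (25 nt, A=5 T=7 G=7 C=6): length 25, outside 17–24 ✗; GC 13/25 = 52.0% ✓; longest run = 3 ✓; 3' end CCG has 3 G/C ✓ — fails.
Primer B (22 nt, A=2 T=7 G=8 C=5): length 22 ✓; GC 13/22 = 59.1%, outside 44.6–56.0% ✗; longest run = 4 ✓; 3' end ATG has 1 G/C ✓ — fails.
Primer C (19 nt, A=8 T=5 G=2 C=4): length 19 ✓; GC 6/19 = 31.6%, outside 44.6–56.0% ✗; longest run = 4 ✓; 3' end CTA has 1 G/C ✓ — fails.
Primer D (26 nt, A=4 T=6 G=6 C=10): length 26, outside 17–24 ✗; GC 16/26 = 61.5%, outside 44.6–56.0% ✗; longest run = 4 ✓; 3' end ACT has 1 G/C ✓ — fails.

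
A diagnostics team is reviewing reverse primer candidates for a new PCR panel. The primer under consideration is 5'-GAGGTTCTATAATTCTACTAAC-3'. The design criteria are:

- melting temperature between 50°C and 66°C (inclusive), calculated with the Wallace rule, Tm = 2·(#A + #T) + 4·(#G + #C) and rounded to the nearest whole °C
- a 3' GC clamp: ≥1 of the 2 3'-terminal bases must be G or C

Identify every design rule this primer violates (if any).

Meets all criteria.

Base counts: A=7, T=8, G=3, C=4 (length 22).
Tm: Tm = 2·15 + 4·7 = 58°C ✓
GC clamp: 3' end AC has 1 G/C ✓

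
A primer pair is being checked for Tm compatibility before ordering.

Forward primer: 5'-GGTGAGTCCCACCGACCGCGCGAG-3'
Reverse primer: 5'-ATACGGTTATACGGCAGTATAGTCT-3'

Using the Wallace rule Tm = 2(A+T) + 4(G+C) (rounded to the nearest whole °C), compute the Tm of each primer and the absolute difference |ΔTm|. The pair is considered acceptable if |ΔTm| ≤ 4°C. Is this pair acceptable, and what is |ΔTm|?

|ΔTm| = 14°C; the pair is not acceptable.

Forward: A=4 T=2 G=9 C=9 → Tm = 2·6 + 4·18 = 84°C.
Reverse: A=7 T=8 G=6 C=4 → Tm = 2·15 + 4·10 = 70°C.
|ΔTm| = |84 − 70| = 14°C, > 4°C.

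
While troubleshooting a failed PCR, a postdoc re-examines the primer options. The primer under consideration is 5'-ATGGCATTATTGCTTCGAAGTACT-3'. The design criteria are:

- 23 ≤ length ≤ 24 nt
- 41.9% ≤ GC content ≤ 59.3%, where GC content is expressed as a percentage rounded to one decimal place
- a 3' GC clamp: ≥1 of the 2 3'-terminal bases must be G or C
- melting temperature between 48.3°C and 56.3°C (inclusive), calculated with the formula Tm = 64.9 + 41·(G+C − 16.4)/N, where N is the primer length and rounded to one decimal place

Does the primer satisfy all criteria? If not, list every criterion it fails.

Fails: GC content.

Base counts: A=6, T=9, G=5, C=4 (length 24).
length: length 24 ✓
GC content: GC 9/24 = 37.5%, outside 41.9–59.3% ✗
GC clamp: 3' end CT has 1 G/C ✓
Tm: Tm = 64.9 + 41·(9 − 16.4)/24 = 52.3°C ✓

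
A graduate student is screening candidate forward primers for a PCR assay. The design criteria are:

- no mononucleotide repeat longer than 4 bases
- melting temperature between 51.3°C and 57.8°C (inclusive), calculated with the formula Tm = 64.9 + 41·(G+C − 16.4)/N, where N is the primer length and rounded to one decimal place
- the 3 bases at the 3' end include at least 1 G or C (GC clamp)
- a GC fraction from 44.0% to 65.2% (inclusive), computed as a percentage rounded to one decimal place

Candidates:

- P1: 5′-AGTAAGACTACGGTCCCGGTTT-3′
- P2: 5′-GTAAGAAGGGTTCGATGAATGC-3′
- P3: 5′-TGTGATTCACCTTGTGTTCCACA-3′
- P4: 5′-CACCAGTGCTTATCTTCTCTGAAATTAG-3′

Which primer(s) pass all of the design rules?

P1 (22 nt, A=5 T=6 G=6 C=5): longest run = 3 ✓; Tm = 64.9 + 41·(11 − 16.4)/22 = 54.8°C ✓; 3' end TTT has 0 G/C, need ≥1 ✗; GC 11/22 = 50.0% ✓ — fails.
P2 (22 nt, A=7 T=5 G=8 C=2): longest run = 3 ✓; Tm = 64.9 + 41·(10 − 16.4)/22 = 53.0°C ✓; 3' end TGC has 2 G/C ✓; GC 10/22 = 45.5% ✓ — passes.
P3 (23 nt, A=4 T=9 G=4 C=6): longest run = 2 ✓; Tm = 64.9 + 41·(10 − 16.4)/23 = 53.5°C ✓; 3' end ACA has 1 G/C ✓; GC 10/23 = 43.5%, outside 44.0–65.2% ✗ — fails.
P4 (28 nt, A=7 T=10 G=4 C=7): longest run = 3 ✓; Tm = 64.9 + 41·(11 − 16.4)/28 = 57.0°C ✓; 3' end TAG has 1 G/C ✓; GC 11/28 = 39.3%, outside 44.0–65.2% ✗ — fails.

P2 only.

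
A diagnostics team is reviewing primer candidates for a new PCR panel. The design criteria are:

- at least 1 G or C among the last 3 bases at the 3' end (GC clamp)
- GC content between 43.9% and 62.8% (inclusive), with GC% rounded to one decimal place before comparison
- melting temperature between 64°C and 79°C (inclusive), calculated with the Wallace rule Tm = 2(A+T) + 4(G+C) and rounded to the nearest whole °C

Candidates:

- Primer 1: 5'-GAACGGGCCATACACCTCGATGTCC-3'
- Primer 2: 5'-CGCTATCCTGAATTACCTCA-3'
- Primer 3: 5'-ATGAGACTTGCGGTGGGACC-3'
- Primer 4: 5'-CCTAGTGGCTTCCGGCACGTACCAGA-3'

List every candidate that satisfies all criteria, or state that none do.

Primer 3 only.

Primer 1 (25 nt, A=6 T=4 G=6 C=9): 3' end TCC has 2 G/C ✓; GC 15/25 = 60.0% ✓; Tm = 2·10 + 4·15 = 80°C, outside 64–79°C ✗ — fails.
Primer 2 (20 nt, A=5 T=6 G=2 C=7): 3' end TCA has 1 G/C ✓; GC 9/20 = 45.0% ✓; Tm = 2·11 + 4·9 = 58°C, outside 64–79°C ✗ — fails.
Primer 3 (20 nt, A=4 T=4 G=8 C=4): 3' end ACC has 2 G/C ✓; GC 12/20 = 60.0% ✓; Tm = 2·8 + 4·12 = 64°C ✓ — passes.
Primer 4 (26 nt, A=5 T=5 G=7 C=9): 3' end AGA has 1 G/C ✓; GC 16/26 = 61.5% ✓; Tm = 2·10 + 4·16 = 84°C, outside 64–79°C ✗ — fails.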